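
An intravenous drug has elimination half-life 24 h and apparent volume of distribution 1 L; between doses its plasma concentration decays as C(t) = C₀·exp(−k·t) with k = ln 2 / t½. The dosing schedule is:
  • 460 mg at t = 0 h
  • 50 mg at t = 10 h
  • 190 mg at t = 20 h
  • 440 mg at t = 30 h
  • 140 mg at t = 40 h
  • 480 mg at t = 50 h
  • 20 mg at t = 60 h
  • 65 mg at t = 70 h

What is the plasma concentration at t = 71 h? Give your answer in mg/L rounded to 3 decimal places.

642.591 mg/L

k = ln 2 / 24 = 0.02888 per h
Dose 1 (460 mg at t=0 h): 460·exp(−0.02888·71) = 59.185 mg/L
Dose 2 (50 mg at t=10 h): 50·exp(−0.02888·61) = 8.587 mg/L
Dose 3 (190 mg at t=20 h): 190·exp(−0.02888·51) = 43.558 mg/L
Dose 4 (440 mg at t=30 h): 440·exp(−0.02888·41) = 134.646 mg/L
Dose 5 (140 mg at t=40 h): 140·exp(−0.02888·31) = 57.187 mg/L
Dose 6 (480 mg at t=50 h): 480·exp(−0.02888·21) = 261.722 mg/L
Dose 7 (20 mg at t=60 h): 20·exp(−0.02888·11) = 14.557 mg/L
Dose 8 (65 mg at t=70 h): 65·exp(−0.02888·1) = 63.150 mg/L
C(71) = 59.185 + 8.587 + 43.558 + 134.646 + 57.187 + 261.722 + 14.557 + 63.150 = 642.591 mg/L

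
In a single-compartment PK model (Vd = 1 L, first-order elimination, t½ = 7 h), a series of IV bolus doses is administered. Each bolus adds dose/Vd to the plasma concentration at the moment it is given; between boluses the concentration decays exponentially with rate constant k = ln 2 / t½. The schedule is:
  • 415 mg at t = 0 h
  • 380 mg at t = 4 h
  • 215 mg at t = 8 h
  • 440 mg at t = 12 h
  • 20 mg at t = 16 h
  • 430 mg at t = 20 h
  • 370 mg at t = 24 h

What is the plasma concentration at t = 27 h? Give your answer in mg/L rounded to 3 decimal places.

696.632 mg/L

k = ln 2 / 7 = 0.09902 per h
Dose 1 (415 mg at t=0 h): 415·exp(−0.09902·27) = 28.637 mg/L
Dose 2 (380 mg at t=4 h): 380·exp(−0.09902·23) = 38.966 mg/L
Dose 3 (215 mg at t=8 h): 215·exp(−0.09902·19) = 32.761 mg/L
Dose 4 (440 mg at t=12 h): 440·exp(−0.09902·15) = 99.630 mg/L
Dose 5 (20 mg at t=16 h): 20·exp(−0.09902·11) = 6.730 mg/L
Dose 6 (430 mg at t=20 h): 430·exp(−0.09902·7) = 215.000 mg/L
Dose 7 (370 mg at t=24 h): 370·exp(−0.09902·3) = 274.909 mg/L
C(27) = 28.637 + 38.966 + 32.761 + 99.630 + 6.730 + 215.000 + 274.909 = 696.632 mg/L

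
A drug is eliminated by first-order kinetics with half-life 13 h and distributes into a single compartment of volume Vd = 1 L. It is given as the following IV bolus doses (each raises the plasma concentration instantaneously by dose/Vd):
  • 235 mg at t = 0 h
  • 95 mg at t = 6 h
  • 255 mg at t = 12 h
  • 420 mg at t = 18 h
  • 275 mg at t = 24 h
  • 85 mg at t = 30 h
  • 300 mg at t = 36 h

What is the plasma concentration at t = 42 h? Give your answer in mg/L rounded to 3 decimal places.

k = ln 2 / 13 = 0.05332 per h
Dose 1 (235 mg at t=0 h): 235·exp(−0.05332·42) = 25.033 mg/L
Dose 2 (95 mg at t=6 h): 95·exp(−0.05332·36) = 13.935 mg/L
Dose 3 (255 mg at t=12 h): 255·exp(−0.05332·30) = 51.506 mg/L
Dose 4 (420 mg at t=18 h): 420·exp(−0.05332·24) = 116.816 mg/L
Dose 5 (275 mg at t=24 h): 275·exp(−0.05332·18) = 105.323 mg/L
Dose 6 (85 mg at t=30 h): 85·exp(−0.05332·12) = 44.828 mg/L
Dose 7 (300 mg at t=36 h): 300·exp(−0.05332·6) = 217.863 mg/L
C(42) = 25.033 + 13.935 + 51.506 + 116.816 + 105.323 + 44.828 + 217.863 = 575.303 mg/L

575.303 mg/L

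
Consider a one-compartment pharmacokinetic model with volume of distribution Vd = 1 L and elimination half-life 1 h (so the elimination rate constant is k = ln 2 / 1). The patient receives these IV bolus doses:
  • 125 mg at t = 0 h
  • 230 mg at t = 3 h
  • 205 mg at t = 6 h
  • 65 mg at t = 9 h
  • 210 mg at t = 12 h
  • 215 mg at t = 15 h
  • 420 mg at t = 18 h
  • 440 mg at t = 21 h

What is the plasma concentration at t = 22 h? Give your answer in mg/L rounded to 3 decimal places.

k = ln 2 / 1 = 0.69315 per h
Dose 1 (125 mg at t=0 h): 125·exp(−0.69315·22) = 0.000 mg/L
Dose 2 (230 mg at t=3 h): 230·exp(−0.69315·19) = 0.000 mg/L
Dose 3 (205 mg at t=6 h): 205·exp(−0.69315·16) = 0.003 mg/L
Dose 4 (65 mg at t=9 h): 65·exp(−0.69315·13) = 0.008 mg/L
Dose 5 (210 mg at t=12 h): 210·exp(−0.69315·10) = 0.205 mg/L
Dose 6 (215 mg at t=15 h): 215·exp(−0.69315·7) = 1.680 mg/L
Dose 7 (420 mg at t=18 h): 420·exp(−0.69315·4) = 26.250 mg/L
Dose 8 (440 mg at t=21 h): 440·exp(−0.69315·1) = 220.000 mg/L
C(22) = 0.000 + 0.000 + 0.003 + 0.008 + 0.205 + 1.680 + 26.250 + 220.000 = 248.146 mg/L

248.146 mg/L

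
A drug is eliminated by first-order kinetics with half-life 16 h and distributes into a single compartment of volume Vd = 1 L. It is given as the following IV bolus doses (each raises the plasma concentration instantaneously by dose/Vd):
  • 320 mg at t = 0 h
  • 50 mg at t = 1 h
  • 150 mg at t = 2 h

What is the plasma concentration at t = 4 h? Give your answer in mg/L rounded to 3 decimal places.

450.544 mg/L

k = ln 2 / 16 = 0.04332 per h
Dose 1 (320 mg at t=0 h): 320·exp(−0.04332·4) = 269.087 mg/L
Dose 2 (50 mg at t=1 h): 50·exp(−0.04332·3) = 43.906 mg/L
Dose 3 (150 mg at t=2 h): 150·exp(−0.04332·2) = 137.551 mg/L
C(4) = 269.087 + 43.906 + 137.551 = 450.544 mg/L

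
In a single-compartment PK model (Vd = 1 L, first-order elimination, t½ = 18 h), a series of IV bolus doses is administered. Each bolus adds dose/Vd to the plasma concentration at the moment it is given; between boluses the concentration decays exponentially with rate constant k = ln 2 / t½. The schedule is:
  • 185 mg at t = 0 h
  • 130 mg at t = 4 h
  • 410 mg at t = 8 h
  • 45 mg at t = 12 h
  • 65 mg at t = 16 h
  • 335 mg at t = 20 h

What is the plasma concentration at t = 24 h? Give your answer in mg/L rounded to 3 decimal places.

k = ln 2 / 18 = 0.03851 per h
Dose 1 (185 mg at t=0 h): 185·exp(−0.03851·24) = 73.417 mg/L
Dose 2 (130 mg at t=4 h): 130·exp(−0.03851·20) = 60.182 mg/L
Dose 3 (410 mg at t=8 h): 410·exp(−0.03851·16) = 221.412 mg/L
Dose 4 (45 mg at t=12 h): 45·exp(−0.03851·12) = 28.348 mg/L
Dose 5 (65 mg at t=16 h): 65·exp(−0.03851·8) = 47.766 mg/L
Dose 6 (335 mg at t=20 h): 335·exp(−0.03851·4) = 287.177 mg/L
C(24) = 73.417 + 60.182 + 221.412 + 28.348 + 47.766 + 287.177 = 718.303 mg/L

718.303 mg/L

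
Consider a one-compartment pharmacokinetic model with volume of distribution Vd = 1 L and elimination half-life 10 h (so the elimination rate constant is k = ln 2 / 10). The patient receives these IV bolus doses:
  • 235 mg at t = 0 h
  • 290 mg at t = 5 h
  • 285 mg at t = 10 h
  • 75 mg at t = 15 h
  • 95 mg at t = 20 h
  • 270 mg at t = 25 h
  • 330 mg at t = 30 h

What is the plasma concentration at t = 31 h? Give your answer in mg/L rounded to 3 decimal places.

k = ln 2 / 10 = 0.06931 per h
Dose 1 (235 mg at t=0 h): 235·exp(−0.06931·31) = 27.408 mg/L
Dose 2 (290 mg at t=5 h): 290·exp(−0.06931·26) = 47.832 mg/L
Dose 3 (285 mg at t=10 h): 285·exp(−0.06931·21) = 66.479 mg/L
Dose 4 (75 mg at t=15 h): 75·exp(−0.06931·16) = 24.741 mg/L
Dose 5 (95 mg at t=20 h): 95·exp(−0.06931·11) = 44.319 mg/L
Dose 6 (270 mg at t=25 h): 270·exp(−0.06931·6) = 178.134 mg/L
Dose 7 (330 mg at t=30 h): 330·exp(−0.06931·1) = 307.901 mg/L
C(31) = 27.408 + 47.832 + 66.479 + 24.741 + 44.319 + 178.134 + 307.901 = 696.813 mg/L

696.813 mg/L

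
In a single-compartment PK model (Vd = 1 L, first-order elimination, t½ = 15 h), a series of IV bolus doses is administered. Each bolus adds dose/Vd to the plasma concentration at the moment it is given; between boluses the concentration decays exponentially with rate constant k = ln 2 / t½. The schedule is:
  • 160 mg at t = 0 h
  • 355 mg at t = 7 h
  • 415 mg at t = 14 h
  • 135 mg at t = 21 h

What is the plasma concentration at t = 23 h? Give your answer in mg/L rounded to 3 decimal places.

621.641 mg/L

k = ln 2 / 15 = 0.04621 per h
Dose 1 (160 mg at t=0 h): 160·exp(−0.04621·23) = 55.277 mg/L
Dose 2 (355 mg at t=7 h): 355·exp(−0.04621·16) = 169.484 mg/L
Dose 3 (415 mg at t=14 h): 415·exp(−0.04621·9) = 273.798 mg/L
Dose 4 (135 mg at t=21 h): 135·exp(−0.04621·2) = 123.083 mg/L
C(23) = 55.277 + 169.484 + 273.798 + 123.083 = 621.641 mg/L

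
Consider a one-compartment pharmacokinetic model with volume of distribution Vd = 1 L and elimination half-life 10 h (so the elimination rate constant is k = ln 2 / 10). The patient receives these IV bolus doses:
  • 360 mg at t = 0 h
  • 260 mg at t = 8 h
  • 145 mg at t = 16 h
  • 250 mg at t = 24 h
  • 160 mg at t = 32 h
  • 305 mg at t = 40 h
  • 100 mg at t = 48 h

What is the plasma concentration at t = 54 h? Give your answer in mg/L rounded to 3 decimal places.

277.278 mg/L

k = ln 2 / 10 = 0.06931 per h
Dose 1 (360 mg at t=0 h): 360·exp(−0.06931·54) = 8.526 mg/L
Dose 2 (260 mg at t=8 h): 260·exp(−0.06931·46) = 10.721 mg/L
Dose 3 (145 mg at t=16 h): 145·exp(−0.06931·38) = 10.410 mg/L
Dose 4 (250 mg at t=24 h): 250·exp(−0.06931·30) = 31.250 mg/L
Dose 5 (160 mg at t=32 h): 160·exp(−0.06931·22) = 34.822 mg/L
Dose 6 (305 mg at t=40 h): 305·exp(−0.06931·14) = 115.573 mg/L
Dose 7 (100 mg at t=48 h): 100·exp(−0.06931·6) = 65.975 mg/L
C(54) = 8.526 + 10.721 + 10.410 + 31.250 + 34.822 + 115.573 + 65.975 = 277.278 mg/L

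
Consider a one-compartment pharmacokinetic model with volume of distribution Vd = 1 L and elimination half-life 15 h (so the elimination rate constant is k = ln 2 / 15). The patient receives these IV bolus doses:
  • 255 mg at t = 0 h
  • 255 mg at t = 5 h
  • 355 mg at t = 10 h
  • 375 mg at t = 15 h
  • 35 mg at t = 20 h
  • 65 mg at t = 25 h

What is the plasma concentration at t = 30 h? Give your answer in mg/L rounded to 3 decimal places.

546.091 mg/L

k = ln 2 / 15 = 0.04621 per h
Dose 1 (255 mg at t=0 h): 255·exp(−0.04621·30) = 63.750 mg/L
Dose 2 (255 mg at t=5 h): 255·exp(−0.04621·25) = 80.320 mg/L
Dose 3 (355 mg at t=10 h): 355·exp(−0.04621·20) = 140.882 mg/L
Dose 4 (375 mg at t=15 h): 375·exp(−0.04621·15) = 187.500 mg/L
Dose 5 (35 mg at t=20 h): 35·exp(−0.04621·10) = 22.049 mg/L
Dose 6 (65 mg at t=25 h): 65·exp(−0.04621·5) = 51.591 mg/L
C(30) = 63.750 + 80.320 + 140.882 + 187.500 + 22.049 + 51.591 = 546.091 mg/L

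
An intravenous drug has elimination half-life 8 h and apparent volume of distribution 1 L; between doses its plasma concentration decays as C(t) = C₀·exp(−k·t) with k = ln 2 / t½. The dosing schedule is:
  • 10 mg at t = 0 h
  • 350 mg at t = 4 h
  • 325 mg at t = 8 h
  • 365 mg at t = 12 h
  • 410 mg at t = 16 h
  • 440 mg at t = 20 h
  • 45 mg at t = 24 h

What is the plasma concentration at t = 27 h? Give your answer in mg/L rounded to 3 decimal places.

k = ln 2 / 8 = 0.08664 per h
Dose 1 (10 mg at t=0 h): 10·exp(−0.08664·27) = 0.964 mg/L
Dose 2 (350 mg at t=4 h): 350·exp(−0.08664·23) = 47.710 mg/L
Dose 3 (325 mg at t=8 h): 325·exp(−0.08664·19) = 62.652 mg/L
Dose 4 (365 mg at t=12 h): 365·exp(−0.08664·15) = 99.509 mg/L
Dose 5 (410 mg at t=16 h): 410·exp(−0.08664·11) = 158.077 mg/L
Dose 6 (440 mg at t=20 h): 440·exp(−0.08664·7) = 239.912 mg/L
Dose 7 (45 mg at t=24 h): 45·exp(−0.08664·3) = 34.700 mg/L
C(27) = 0.964 + 47.710 + 62.652 + 99.509 + 158.077 + 239.912 + 34.700 = 643.523 mg/L

643.523 mg/L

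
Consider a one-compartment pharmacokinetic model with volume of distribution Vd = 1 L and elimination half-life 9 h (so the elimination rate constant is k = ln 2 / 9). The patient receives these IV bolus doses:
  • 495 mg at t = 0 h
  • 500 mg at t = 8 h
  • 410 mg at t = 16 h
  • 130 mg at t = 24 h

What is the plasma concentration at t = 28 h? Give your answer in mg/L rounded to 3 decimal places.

k = ln 2 / 9 = 0.07702 per h
Dose 1 (495 mg at t=0 h): 495·exp(−0.07702·28) = 57.288 mg/L
Dose 2 (500 mg at t=8 h): 500·exp(−0.07702·20) = 107.155 mg/L
Dose 3 (410 mg at t=16 h): 410·exp(−0.07702·12) = 162.709 mg/L
Dose 4 (130 mg at t=24 h): 130·exp(−0.07702·4) = 95.533 mg/L
C(28) = 57.288 + 107.155 + 162.709 + 95.533 = 422.685 mg/L

422.685 mg/L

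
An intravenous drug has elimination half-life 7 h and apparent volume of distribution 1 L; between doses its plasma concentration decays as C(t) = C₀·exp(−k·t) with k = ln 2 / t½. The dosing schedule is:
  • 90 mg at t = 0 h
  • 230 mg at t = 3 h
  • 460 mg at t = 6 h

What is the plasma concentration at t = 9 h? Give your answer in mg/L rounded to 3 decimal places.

505.664 mg/L

k = ln 2 / 7 = 0.09902 per h
Dose 1 (90 mg at t=0 h): 90·exp(−0.09902·9) = 36.915 mg/L
Dose 2 (230 mg at t=3 h): 230·exp(−0.09902·6) = 126.970 mg/L
Dose 3 (460 mg at t=6 h): 460·exp(−0.09902·3) = 341.779 mg/L
C(9) = 36.915 + 126.970 + 341.779 = 505.664 mg/L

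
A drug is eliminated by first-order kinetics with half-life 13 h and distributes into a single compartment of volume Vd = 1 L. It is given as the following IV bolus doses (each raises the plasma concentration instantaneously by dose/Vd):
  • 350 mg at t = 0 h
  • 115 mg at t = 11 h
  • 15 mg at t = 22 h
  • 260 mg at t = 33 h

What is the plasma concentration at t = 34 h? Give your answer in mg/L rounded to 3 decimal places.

k = ln 2 / 13 = 0.05332 per h
Dose 1 (350 mg at t=0 h): 350·exp(−0.05332·34) = 57.116 mg/L
Dose 2 (115 mg at t=11 h): 115·exp(−0.05332·23) = 33.737 mg/L
Dose 3 (15 mg at t=22 h): 15·exp(−0.05332·12) = 7.911 mg/L
Dose 4 (260 mg at t=33 h): 260·exp(−0.05332·1) = 246.500 mg/L
C(34) = 57.116 + 33.737 + 7.911 + 246.500 = 345.264 mg/L

345.264 mg/L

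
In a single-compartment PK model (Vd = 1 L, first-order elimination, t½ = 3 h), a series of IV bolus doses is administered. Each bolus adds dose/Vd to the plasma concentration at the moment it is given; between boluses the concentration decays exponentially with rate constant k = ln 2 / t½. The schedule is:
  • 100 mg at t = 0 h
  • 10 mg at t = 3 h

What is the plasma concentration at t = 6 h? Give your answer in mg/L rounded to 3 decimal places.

30.000 mg/L

k = ln 2 / 3 = 0.23105 per h
Dose 1 (100 mg at t=0 h): 100·exp(−0.23105·6) = 25.000 mg/L
Dose 2 (10 mg at t=3 h): 10·exp(−0.23105·3) = 5.000 mg/L
C(6) = 25.000 + 5.000 = 30.000 mg/L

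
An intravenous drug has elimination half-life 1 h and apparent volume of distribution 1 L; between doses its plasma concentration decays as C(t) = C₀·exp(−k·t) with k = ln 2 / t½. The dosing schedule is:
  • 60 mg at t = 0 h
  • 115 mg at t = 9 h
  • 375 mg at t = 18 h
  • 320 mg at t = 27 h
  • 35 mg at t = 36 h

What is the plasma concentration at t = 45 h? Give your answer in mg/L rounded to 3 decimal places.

k = ln 2 / 1 = 0.69315 per h
Dose 1 (60 mg at t=0 h): 60·exp(−0.69315·45) = 0.000 mg/L
Dose 2 (115 mg at t=9 h): 115·exp(−0.69315·36) = 0.000 mg/L
Dose 3 (375 mg at t=18 h): 375·exp(−0.69315·27) = 0.000 mg/L
Dose 4 (320 mg at t=27 h): 320·exp(−0.69315·18) = 0.001 mg/L
Dose 5 (35 mg at t=36 h): 35·exp(−0.69315·9) = 0.068 mg/L
C(45) = 0.000 + 0.000 + 0.000 + 0.001 + 0.068 = 0.070 mg/L

0.070 mg/L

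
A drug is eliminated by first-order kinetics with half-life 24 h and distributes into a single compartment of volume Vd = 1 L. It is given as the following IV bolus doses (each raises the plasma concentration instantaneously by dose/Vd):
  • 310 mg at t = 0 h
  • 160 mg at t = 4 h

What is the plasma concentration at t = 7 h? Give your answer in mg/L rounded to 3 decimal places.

399.978 mg/L

k = ln 2 / 24 = 0.02888 per h
Dose 1 (310 mg at t=0 h): 310·exp(−0.02888·7) = 253.257 mg/L
Dose 2 (160 mg at t=4 h): 160·exp(−0.02888·3) = 146.721 mg/L
C(7) = 253.257 + 146.721 = 399.978 mg/L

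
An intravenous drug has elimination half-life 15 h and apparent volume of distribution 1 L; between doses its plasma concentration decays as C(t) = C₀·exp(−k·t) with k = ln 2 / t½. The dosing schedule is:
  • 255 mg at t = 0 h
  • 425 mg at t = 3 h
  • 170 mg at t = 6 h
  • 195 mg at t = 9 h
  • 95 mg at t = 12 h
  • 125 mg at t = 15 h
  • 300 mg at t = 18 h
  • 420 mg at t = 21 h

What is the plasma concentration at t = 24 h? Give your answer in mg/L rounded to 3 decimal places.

k = ln 2 / 15 = 0.04621 per h
Dose 1 (255 mg at t=0 h): 255·exp(−0.04621·24) = 84.119 mg/L
Dose 2 (425 mg at t=3 h): 425·exp(−0.04621·21) = 161.045 mg/L
Dose 3 (170 mg at t=6 h): 170·exp(−0.04621·18) = 73.997 mg/L
Dose 4 (195 mg at t=9 h): 195·exp(−0.04621·15) = 97.500 mg/L
Dose 5 (95 mg at t=12 h): 95·exp(−0.04621·12) = 54.563 mg/L
Dose 6 (125 mg at t=15 h): 125·exp(−0.04621·9) = 82.469 mg/L
Dose 7 (300 mg at t=18 h): 300·exp(−0.04621·6) = 227.357 mg/L
Dose 8 (420 mg at t=21 h): 420·exp(−0.04621·3) = 365.631 mg/L
C(24) = 84.119 + 161.045 + 73.997 + 97.500 + 54.563 + 82.469 + 227.357 + 365.631 = 1146.681 mg/L

1146.681 mg/L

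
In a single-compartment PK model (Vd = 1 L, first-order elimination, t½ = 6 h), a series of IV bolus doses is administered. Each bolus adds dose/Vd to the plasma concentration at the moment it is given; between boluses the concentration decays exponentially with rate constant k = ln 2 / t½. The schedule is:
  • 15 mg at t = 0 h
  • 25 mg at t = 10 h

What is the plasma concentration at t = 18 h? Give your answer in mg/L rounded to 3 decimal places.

k = ln 2 / 6 = 0.11552 per h
Dose 1 (15 mg at t=0 h): 15·exp(−0.11552·18) = 1.875 mg/L
Dose 2 (25 mg at t=10 h): 25·exp(−0.11552·8) = 9.921 mg/L
C(18) = 1.875 + 9.921 = 11.796 mg/L

11.796 mg/L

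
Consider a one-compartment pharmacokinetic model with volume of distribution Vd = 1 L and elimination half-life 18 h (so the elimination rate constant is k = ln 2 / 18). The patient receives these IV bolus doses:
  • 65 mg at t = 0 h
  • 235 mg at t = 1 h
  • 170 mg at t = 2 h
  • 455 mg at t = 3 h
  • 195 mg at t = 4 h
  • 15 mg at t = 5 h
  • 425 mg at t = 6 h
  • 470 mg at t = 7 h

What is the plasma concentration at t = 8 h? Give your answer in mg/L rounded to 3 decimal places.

1763.749 mg/L

k = ln 2 / 18 = 0.03851 per h
Dose 1 (65 mg at t=0 h): 65·exp(−0.03851·8) = 47.766 mg/L
Dose 2 (235 mg at t=1 h): 235·exp(−0.03851·7) = 179.474 mg/L
Dose 3 (170 mg at t=2 h): 170·exp(−0.03851·6) = 134.929 mg/L
Dose 4 (455 mg at t=3 h): 455·exp(−0.03851·5) = 375.312 mg/L
Dose 5 (195 mg at t=4 h): 195·exp(−0.03851·4) = 167.163 mg/L
Dose 6 (15 mg at t=5 h): 15·exp(−0.03851·3) = 13.363 mg/L
Dose 7 (425 mg at t=6 h): 425·exp(−0.03851·2) = 393.497 mg/L
Dose 8 (470 mg at t=7 h): 470·exp(−0.03851·1) = 452.245 mg/L
C(8) = 47.766 + 179.474 + 134.929 + 375.312 + 167.163 + 13.363 + 393.497 + 452.245 = 1763.749 mg/L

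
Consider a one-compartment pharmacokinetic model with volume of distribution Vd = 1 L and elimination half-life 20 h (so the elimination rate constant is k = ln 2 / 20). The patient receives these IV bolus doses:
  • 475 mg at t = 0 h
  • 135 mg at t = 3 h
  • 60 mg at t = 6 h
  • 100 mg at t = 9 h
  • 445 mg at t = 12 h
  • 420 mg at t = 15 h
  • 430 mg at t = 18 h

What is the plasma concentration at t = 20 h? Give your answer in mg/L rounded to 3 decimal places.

1509.260 mg/L

k = ln 2 / 20 = 0.03466 per h
Dose 1 (475 mg at t=0 h): 475·exp(−0.03466·20) = 237.500 mg/L
Dose 2 (135 mg at t=3 h): 135·exp(−0.03466·17) = 74.896 mg/L
Dose 3 (60 mg at t=6 h): 60·exp(−0.03466·14) = 36.934 mg/L
Dose 4 (100 mg at t=9 h): 100·exp(−0.03466·11) = 68.302 mg/L
Dose 5 (445 mg at t=12 h): 445·exp(−0.03466·8) = 337.247 mg/L
Dose 6 (420 mg at t=15 h): 420·exp(−0.03466·5) = 353.176 mg/L
Dose 7 (430 mg at t=18 h): 430·exp(−0.03466·2) = 401.204 mg/L
C(20) = 237.500 + 74.896 + 36.934 + 68.302 + 337.247 + 353.176 + 401.204 = 1509.260 mg/L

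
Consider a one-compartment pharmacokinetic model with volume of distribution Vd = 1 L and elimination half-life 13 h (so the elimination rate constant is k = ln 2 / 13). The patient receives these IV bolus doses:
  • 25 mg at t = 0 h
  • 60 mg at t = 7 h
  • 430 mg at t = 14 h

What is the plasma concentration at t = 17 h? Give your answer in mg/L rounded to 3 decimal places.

411.741 mg/L

k = ln 2 / 13 = 0.05332 per h
Dose 1 (25 mg at t=0 h): 25·exp(−0.05332·17) = 10.099 mg/L
Dose 2 (60 mg at t=7 h): 60·exp(−0.05332·10) = 35.204 mg/L
Dose 3 (430 mg at t=14 h): 430·exp(−0.05332·3) = 366.438 mg/L
C(17) = 10.099 + 35.204 + 366.438 = 411.741 mg/L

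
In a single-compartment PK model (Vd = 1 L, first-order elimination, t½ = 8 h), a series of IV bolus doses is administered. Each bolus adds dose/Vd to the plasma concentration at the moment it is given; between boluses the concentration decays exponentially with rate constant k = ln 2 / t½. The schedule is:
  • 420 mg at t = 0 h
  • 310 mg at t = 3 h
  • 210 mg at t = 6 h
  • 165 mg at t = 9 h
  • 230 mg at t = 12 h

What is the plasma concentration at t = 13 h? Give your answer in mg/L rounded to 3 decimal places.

708.594 mg/L

k = ln 2 / 8 = 0.08664 per h
Dose 1 (420 mg at t=0 h): 420·exp(−0.08664·13) = 136.168 mg/L
Dose 2 (310 mg at t=3 h): 310·exp(−0.08664·10) = 130.339 mg/L
Dose 3 (210 mg at t=6 h): 210·exp(−0.08664·7) = 114.503 mg/L
Dose 4 (165 mg at t=9 h): 165·exp(−0.08664·4) = 116.673 mg/L
Dose 5 (230 mg at t=12 h): 230·exp(−0.08664·1) = 210.911 mg/L
C(13) = 136.168 + 130.339 + 114.503 + 116.673 + 210.911 = 708.594 mg/L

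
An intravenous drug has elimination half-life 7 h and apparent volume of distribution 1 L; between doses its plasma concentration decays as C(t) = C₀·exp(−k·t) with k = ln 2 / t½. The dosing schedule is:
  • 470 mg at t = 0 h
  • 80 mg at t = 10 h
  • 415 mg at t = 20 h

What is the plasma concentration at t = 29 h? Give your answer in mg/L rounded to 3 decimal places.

k = ln 2 / 7 = 0.09902 per h
Dose 1 (470 mg at t=0 h): 470·exp(−0.09902·29) = 26.606 mg/L
Dose 2 (80 mg at t=10 h): 80·exp(−0.09902·19) = 12.190 mg/L
Dose 3 (415 mg at t=20 h): 415·exp(−0.09902·9) = 170.220 mg/L
C(29) = 26.606 + 12.190 + 170.220 = 209.015 mg/L

209.015 mg/L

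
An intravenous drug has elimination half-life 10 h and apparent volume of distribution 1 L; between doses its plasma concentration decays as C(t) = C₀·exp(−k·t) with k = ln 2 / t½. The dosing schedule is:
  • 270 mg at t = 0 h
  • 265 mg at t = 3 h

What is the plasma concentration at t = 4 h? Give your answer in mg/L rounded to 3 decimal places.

k = ln 2 / 10 = 0.06931 per h
Dose 1 (270 mg at t=0 h): 270·exp(−0.06931·4) = 204.622 mg/L
Dose 2 (265 mg at t=3 h): 265·exp(−0.06931·1) = 247.254 mg/L
C(4) = 204.622 + 247.254 = 451.875 mg/L

451.875 mg/L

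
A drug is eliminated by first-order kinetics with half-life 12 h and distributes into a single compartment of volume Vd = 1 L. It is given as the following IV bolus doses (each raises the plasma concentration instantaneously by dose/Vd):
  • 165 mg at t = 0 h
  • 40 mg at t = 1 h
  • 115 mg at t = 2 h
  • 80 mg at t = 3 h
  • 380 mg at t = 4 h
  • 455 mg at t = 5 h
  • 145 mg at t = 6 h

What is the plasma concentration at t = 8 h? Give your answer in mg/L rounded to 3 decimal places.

k = ln 2 / 12 = 0.05776 per h
Dose 1 (165 mg at t=0 h): 165·exp(−0.05776·8) = 103.943 mg/L
Dose 2 (40 mg at t=1 h): 40·exp(−0.05776·7) = 26.697 mg/L
Dose 3 (115 mg at t=2 h): 115·exp(−0.05776·6) = 81.317 mg/L
Dose 4 (80 mg at t=3 h): 80·exp(−0.05776·5) = 59.932 mg/L
Dose 5 (380 mg at t=4 h): 380·exp(−0.05776·4) = 301.606 mg/L
Dose 6 (455 mg at t=5 h): 455·exp(−0.05776·3) = 382.608 mg/L
Dose 7 (145 mg at t=6 h): 145·exp(−0.05776·2) = 129.180 mg/L
C(8) = 103.943 + 26.697 + 81.317 + 59.932 + 301.606 + 382.608 + 129.180 = 1085.284 mg/L

1085.284 mg/L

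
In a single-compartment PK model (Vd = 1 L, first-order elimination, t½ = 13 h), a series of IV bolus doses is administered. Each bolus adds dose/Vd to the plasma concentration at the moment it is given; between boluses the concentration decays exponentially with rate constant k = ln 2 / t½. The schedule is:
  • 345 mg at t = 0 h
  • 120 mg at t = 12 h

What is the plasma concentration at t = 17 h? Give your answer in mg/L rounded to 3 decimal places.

k = ln 2 / 13 = 0.05332 per h
Dose 1 (345 mg at t=0 h): 345·exp(−0.05332·17) = 139.368 mg/L
Dose 2 (120 mg at t=12 h): 120·exp(−0.05332·5) = 91.918 mg/L
C(17) = 139.368 + 91.918 = 231.286 mg/L

231.286 mg/L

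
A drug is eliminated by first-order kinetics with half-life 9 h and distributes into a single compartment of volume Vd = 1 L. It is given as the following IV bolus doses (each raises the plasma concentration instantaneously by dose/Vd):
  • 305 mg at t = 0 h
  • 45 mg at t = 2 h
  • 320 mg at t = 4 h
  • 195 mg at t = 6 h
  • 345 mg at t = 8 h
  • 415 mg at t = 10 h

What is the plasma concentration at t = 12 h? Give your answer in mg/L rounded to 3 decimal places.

1046.809 mg/L

k = ln 2 / 9 = 0.07702 per h
Dose 1 (305 mg at t=0 h): 305·exp(−0.07702·12) = 121.039 mg/L
Dose 2 (45 mg at t=2 h): 45·exp(−0.07702·10) = 20.832 mg/L
Dose 3 (320 mg at t=4 h): 320·exp(−0.07702·8) = 172.810 mg/L
Dose 4 (195 mg at t=6 h): 195·exp(−0.07702·6) = 122.842 mg/L
Dose 5 (345 mg at t=8 h): 345·exp(−0.07702·4) = 253.529 mg/L
Dose 6 (415 mg at t=10 h): 415·exp(−0.07702·2) = 355.756 mg/L
C(12) = 121.039 + 20.832 + 172.810 + 122.842 + 253.529 + 355.756 = 1046.809 mg/L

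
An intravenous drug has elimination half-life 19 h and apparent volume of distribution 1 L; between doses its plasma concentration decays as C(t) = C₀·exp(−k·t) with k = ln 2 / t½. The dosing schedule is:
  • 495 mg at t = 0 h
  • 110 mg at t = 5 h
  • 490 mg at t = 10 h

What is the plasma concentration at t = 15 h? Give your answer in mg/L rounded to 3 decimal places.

771.059 mg/L

k = ln 2 / 19 = 0.03648 per h
Dose 1 (495 mg at t=0 h): 495·exp(−0.03648·15) = 286.385 mg/L
Dose 2 (110 mg at t=5 h): 110·exp(−0.03648·10) = 76.376 mg/L
Dose 3 (490 mg at t=10 h): 490·exp(−0.03648·5) = 408.298 mg/L
C(15) = 286.385 + 76.376 + 408.298 = 771.059 mg/L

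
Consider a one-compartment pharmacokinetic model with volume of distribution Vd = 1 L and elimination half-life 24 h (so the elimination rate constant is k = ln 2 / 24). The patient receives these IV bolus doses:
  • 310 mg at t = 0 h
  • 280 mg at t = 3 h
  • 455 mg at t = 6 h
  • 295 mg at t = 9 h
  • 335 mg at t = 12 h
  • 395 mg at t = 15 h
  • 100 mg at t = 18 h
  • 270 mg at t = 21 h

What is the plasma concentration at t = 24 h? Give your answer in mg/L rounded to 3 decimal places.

k = ln 2 / 24 = 0.02888 per h
Dose 1 (310 mg at t=0 h): 310·exp(−0.02888·24) = 155.000 mg/L
Dose 2 (280 mg at t=3 h): 280·exp(−0.02888·21) = 152.671 mg/L
Dose 3 (455 mg at t=6 h): 455·exp(−0.02888·18) = 270.545 mg/L
Dose 4 (295 mg at t=9 h): 295·exp(−0.02888·15) = 191.284 mg/L
Dose 5 (335 mg at t=12 h): 335·exp(−0.02888·12) = 236.881 mg/L
Dose 6 (395 mg at t=15 h): 395·exp(−0.02888·9) = 304.587 mg/L
Dose 7 (100 mg at t=18 h): 100·exp(−0.02888·6) = 84.090 mg/L
Dose 8 (270 mg at t=21 h): 270·exp(−0.02888·3) = 247.591 mg/L
C(24) = 155.000 + 152.671 + 270.545 + 191.284 + 236.881 + 304.587 + 84.090 + 247.591 = 1642.648 mg/L

1642.648 mg/L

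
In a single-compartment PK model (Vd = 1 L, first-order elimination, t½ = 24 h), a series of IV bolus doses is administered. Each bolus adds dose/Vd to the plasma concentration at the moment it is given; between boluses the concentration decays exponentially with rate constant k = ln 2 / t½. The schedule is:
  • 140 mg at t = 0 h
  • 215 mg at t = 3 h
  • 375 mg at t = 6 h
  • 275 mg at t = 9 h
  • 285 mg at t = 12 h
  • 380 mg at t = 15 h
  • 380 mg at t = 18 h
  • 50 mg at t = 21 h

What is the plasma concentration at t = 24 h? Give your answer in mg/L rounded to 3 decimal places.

k = ln 2 / 24 = 0.02888 per h
Dose 1 (140 mg at t=0 h): 140·exp(−0.02888·24) = 70.000 mg/L
Dose 2 (215 mg at t=3 h): 215·exp(−0.02888·21) = 117.230 mg/L
Dose 3 (375 mg at t=6 h): 375·exp(−0.02888·18) = 222.976 mg/L
Dose 4 (275 mg at t=9 h): 275·exp(−0.02888·15) = 178.315 mg/L
Dose 5 (285 mg at t=12 h): 285·exp(−0.02888·12) = 201.525 mg/L
Dose 6 (380 mg at t=15 h): 380·exp(−0.02888·9) = 293.020 mg/L
Dose 7 (380 mg at t=18 h): 380·exp(−0.02888·6) = 319.541 mg/L
Dose 8 (50 mg at t=21 h): 50·exp(−0.02888·3) = 45.850 mg/L
C(24) = 70.000 + 117.230 + 222.976 + 178.315 + 201.525 + 293.020 + 319.541 + 45.850 = 1448.458 mg/L

1448.458 mg/L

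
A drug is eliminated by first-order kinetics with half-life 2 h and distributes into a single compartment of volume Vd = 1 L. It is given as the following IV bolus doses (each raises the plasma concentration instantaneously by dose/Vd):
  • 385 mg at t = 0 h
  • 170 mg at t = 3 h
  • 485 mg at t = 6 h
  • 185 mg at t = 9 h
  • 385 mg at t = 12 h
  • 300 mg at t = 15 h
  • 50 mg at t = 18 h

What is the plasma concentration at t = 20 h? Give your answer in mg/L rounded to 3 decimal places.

110.818 mg/L

k = ln 2 / 2 = 0.34657 per h
Dose 1 (385 mg at t=0 h): 385·exp(−0.34657·20) = 0.376 mg/L
Dose 2 (170 mg at t=3 h): 170·exp(−0.34657·17) = 0.470 mg/L
Dose 3 (485 mg at t=6 h): 485·exp(−0.34657·14) = 3.789 mg/L
Dose 4 (185 mg at t=9 h): 185·exp(−0.34657·11) = 4.088 mg/L
Dose 5 (385 mg at t=12 h): 385·exp(−0.34657·8) = 24.062 mg/L
Dose 6 (300 mg at t=15 h): 300·exp(−0.34657·5) = 53.033 mg/L
Dose 7 (50 mg at t=18 h): 50·exp(−0.34657·2) = 25.000 mg/L
C(20) = 0.376 + 0.470 + 3.789 + 4.088 + 24.062 + 53.033 + 25.000 = 110.818 mg/L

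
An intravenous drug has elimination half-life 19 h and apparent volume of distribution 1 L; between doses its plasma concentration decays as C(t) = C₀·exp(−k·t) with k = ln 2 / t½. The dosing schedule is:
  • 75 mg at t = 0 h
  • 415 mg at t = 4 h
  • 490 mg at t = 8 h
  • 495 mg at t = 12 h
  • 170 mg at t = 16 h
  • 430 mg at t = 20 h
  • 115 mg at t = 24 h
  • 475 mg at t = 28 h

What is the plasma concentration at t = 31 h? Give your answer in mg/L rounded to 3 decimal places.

1539.476 mg/L

k = ln 2 / 19 = 0.03648 per h
Dose 1 (75 mg at t=0 h): 75·exp(−0.03648·31) = 24.205 mg/L
Dose 2 (415 mg at t=4 h): 415·exp(−0.03648·27) = 154.977 mg/L
Dose 3 (490 mg at t=8 h): 490·exp(−0.03648·23) = 211.734 mg/L
Dose 4 (495 mg at t=12 h): 495·exp(−0.03648·19) = 247.500 mg/L
Dose 5 (170 mg at t=16 h): 170·exp(−0.03648·15) = 98.354 mg/L
Dose 6 (430 mg at t=20 h): 430·exp(−0.03648·11) = 287.864 mg/L
Dose 7 (115 mg at t=24 h): 115·exp(−0.03648·7) = 89.082 mg/L
Dose 8 (475 mg at t=28 h): 475·exp(−0.03648·3) = 425.758 mg/L
C(31) = 24.205 + 154.977 + 211.734 + 247.500 + 98.354 + 287.864 + 89.082 + 425.758 = 1539.476 mg/L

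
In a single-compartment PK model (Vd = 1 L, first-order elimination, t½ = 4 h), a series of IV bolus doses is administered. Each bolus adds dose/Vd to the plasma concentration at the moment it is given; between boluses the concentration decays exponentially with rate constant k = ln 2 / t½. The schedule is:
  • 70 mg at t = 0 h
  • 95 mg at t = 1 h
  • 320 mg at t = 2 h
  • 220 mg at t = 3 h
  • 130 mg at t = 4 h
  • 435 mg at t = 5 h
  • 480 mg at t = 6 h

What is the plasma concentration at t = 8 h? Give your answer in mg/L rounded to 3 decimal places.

k = ln 2 / 4 = 0.17329 per h
Dose 1 (70 mg at t=0 h): 70·exp(−0.17329·8) = 17.500 mg/L
Dose 2 (95 mg at t=1 h): 95·exp(−0.17329·7) = 28.244 mg/L
Dose 3 (320 mg at t=2 h): 320·exp(−0.17329·6) = 113.137 mg/L
Dose 4 (220 mg at t=3 h): 220·exp(−0.17329·5) = 92.499 mg/L
Dose 5 (130 mg at t=4 h): 130·exp(−0.17329·4) = 65.000 mg/L
Dose 6 (435 mg at t=5 h): 435·exp(−0.17329·3) = 258.653 mg/L
Dose 7 (480 mg at t=6 h): 480·exp(−0.17329·2) = 339.411 mg/L
C(8) = 17.500 + 28.244 + 113.137 + 92.499 + 65.000 + 258.653 + 339.411 = 914.443 mg/L

914.443 mg/L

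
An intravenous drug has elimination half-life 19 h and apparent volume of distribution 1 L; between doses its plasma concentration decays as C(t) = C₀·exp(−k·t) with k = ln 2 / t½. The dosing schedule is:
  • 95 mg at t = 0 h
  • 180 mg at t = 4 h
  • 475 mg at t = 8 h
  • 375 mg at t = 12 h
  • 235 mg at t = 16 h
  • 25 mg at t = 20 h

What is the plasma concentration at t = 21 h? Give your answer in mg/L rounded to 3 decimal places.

k = ln 2 / 19 = 0.03648 per h
Dose 1 (95 mg at t=0 h): 95·exp(−0.03648·21) = 44.158 mg/L
Dose 2 (180 mg at t=4 h): 180·exp(−0.03648·17) = 96.812 mg/L
Dose 3 (475 mg at t=8 h): 475·exp(−0.03648·13) = 295.614 mg/L
Dose 4 (375 mg at t=12 h): 375·exp(−0.03648·9) = 270.046 mg/L
Dose 5 (235 mg at t=16 h): 235·exp(−0.03648·5) = 195.817 mg/L
Dose 6 (25 mg at t=20 h): 25·exp(−0.03648·1) = 24.104 mg/L
C(21) = 44.158 + 96.812 + 295.614 + 270.046 + 195.817 + 24.104 = 926.552 mg/L

926.552 mg/L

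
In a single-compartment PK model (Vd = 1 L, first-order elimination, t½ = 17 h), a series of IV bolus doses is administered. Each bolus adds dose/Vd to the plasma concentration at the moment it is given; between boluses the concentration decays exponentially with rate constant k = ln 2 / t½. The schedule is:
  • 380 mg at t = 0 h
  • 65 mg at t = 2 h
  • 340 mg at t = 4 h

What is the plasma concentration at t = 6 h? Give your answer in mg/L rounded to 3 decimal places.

k = ln 2 / 17 = 0.04077 per h
Dose 1 (380 mg at t=0 h): 380·exp(−0.04077·6) = 297.535 mg/L
Dose 2 (65 mg at t=2 h): 65·exp(−0.04077·4) = 55.218 mg/L
Dose 3 (340 mg at t=4 h): 340·exp(−0.04077·2) = 313.374 mg/L
C(6) = 297.535 + 55.218 + 313.374 = 666.128 mg/L

666.128 mg/L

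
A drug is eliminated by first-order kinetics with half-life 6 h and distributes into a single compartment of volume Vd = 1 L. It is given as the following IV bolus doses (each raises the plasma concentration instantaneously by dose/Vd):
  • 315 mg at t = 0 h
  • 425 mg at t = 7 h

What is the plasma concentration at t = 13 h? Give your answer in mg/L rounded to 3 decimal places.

k = ln 2 / 6 = 0.11552 per h
Dose 1 (315 mg at t=0 h): 315·exp(−0.11552·13) = 70.158 mg/L
Dose 2 (425 mg at t=7 h): 425·exp(−0.11552·6) = 212.500 mg/L
C(13) = 70.158 + 212.500 = 282.658 mg/L

282.658 mg/L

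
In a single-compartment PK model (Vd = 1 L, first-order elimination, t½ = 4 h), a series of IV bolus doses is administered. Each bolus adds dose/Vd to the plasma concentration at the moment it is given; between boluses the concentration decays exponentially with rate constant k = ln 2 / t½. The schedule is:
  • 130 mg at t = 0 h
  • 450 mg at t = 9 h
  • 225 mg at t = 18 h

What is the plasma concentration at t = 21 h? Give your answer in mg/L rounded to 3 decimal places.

193.452 mg/L

k = ln 2 / 4 = 0.17329 per h
Dose 1 (130 mg at t=0 h): 130·exp(−0.17329·21) = 3.416 mg/L
Dose 2 (450 mg at t=9 h): 450·exp(−0.17329·12) = 56.250 mg/L
Dose 3 (225 mg at t=18 h): 225·exp(−0.17329·3) = 133.786 mg/L
C(21) = 3.416 + 56.250 + 133.786 = 193.452 mg/L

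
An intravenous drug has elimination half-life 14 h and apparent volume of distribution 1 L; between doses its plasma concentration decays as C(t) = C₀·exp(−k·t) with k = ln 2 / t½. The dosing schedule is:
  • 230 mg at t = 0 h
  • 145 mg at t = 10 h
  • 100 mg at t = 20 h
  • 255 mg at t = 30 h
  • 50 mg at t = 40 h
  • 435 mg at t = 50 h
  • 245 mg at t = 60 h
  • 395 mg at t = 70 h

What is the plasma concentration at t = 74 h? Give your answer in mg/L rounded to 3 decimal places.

k = ln 2 / 14 = 0.04951 per h
Dose 1 (230 mg at t=0 h): 230·exp(−0.04951·74) = 5.896 mg/L
Dose 2 (145 mg at t=10 h): 145·exp(−0.04951·64) = 6.099 mg/L
Dose 3 (100 mg at t=20 h): 100·exp(−0.04951·54) = 6.901 mg/L
Dose 4 (255 mg at t=30 h): 255·exp(−0.04951·44) = 28.870 mg/L
Dose 5 (50 mg at t=40 h): 50·exp(−0.04951·34) = 9.287 mg/L
Dose 6 (435 mg at t=50 h): 435·exp(−0.04951·24) = 132.568 mg/L
Dose 7 (245 mg at t=60 h): 245·exp(−0.04951·14) = 122.500 mg/L
Dose 8 (395 mg at t=70 h): 395·exp(−0.04951·4) = 324.032 mg/L
C(74) = 5.896 + 6.099 + 6.901 + 28.870 + 9.287 + 132.568 + 122.500 + 324.032 = 636.153 mg/L

636.153 mg/L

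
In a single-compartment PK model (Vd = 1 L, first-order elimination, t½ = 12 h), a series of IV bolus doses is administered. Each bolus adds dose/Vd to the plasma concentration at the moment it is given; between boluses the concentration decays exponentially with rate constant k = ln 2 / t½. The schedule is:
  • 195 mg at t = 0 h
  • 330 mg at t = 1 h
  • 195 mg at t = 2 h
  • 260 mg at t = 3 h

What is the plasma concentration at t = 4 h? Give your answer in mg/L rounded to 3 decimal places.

851.400 mg/L

k = ln 2 / 12 = 0.05776 per h
Dose 1 (195 mg at t=0 h): 195·exp(−0.05776·4) = 154.772 mg/L
Dose 2 (330 mg at t=1 h): 330·exp(−0.05776·3) = 277.496 mg/L
Dose 3 (195 mg at t=2 h): 195·exp(−0.05776·2) = 173.725 mg/L
Dose 4 (260 mg at t=3 h): 260·exp(−0.05776·1) = 245.407 mg/L
C(4) = 154.772 + 277.496 + 173.725 + 245.407 = 851.400 mg/L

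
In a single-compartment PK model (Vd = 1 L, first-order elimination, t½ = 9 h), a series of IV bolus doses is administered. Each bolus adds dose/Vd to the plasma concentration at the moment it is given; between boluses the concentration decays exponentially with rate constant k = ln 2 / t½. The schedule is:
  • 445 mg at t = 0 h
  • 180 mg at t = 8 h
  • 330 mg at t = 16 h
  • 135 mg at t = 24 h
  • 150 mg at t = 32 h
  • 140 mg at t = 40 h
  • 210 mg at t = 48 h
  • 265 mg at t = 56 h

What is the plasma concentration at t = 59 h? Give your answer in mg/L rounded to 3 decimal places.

k = ln 2 / 9 = 0.07702 per h
Dose 1 (445 mg at t=0 h): 445·exp(−0.07702·59) = 4.731 mg/L
Dose 2 (180 mg at t=8 h): 180·exp(−0.07702·51) = 3.544 mg/L
Dose 3 (330 mg at t=16 h): 330·exp(−0.07702·43) = 12.030 mg/L
Dose 4 (135 mg at t=24 h): 135·exp(−0.07702·35) = 9.113 mg/L
Dose 5 (150 mg at t=32 h): 150·exp(−0.07702·27) = 18.750 mg/L
Dose 6 (140 mg at t=40 h): 140·exp(−0.07702·19) = 32.406 mg/L
Dose 7 (210 mg at t=48 h): 210·exp(−0.07702·11) = 90.011 mg/L
Dose 8 (265 mg at t=56 h): 265·exp(−0.07702·3) = 210.331 mg/L
C(59) = 4.731 + 3.544 + 12.030 + 9.113 + 18.750 + 32.406 + 90.011 + 210.331 = 380.914 mg/L

380.914 mg/L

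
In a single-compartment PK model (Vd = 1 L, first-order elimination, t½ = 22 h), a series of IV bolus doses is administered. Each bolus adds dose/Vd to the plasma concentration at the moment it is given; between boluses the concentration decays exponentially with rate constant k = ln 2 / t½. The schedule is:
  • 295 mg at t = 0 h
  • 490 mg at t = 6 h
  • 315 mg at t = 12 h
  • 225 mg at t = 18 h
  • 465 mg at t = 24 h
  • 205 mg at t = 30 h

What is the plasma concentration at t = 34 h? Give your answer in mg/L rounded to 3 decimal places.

1117.328 mg/L

k = ln 2 / 22 = 0.03151 per h
Dose 1 (295 mg at t=0 h): 295·exp(−0.03151·34) = 101.063 mg/L
Dose 2 (490 mg at t=6 h): 490·exp(−0.03151·28) = 202.800 mg/L
Dose 3 (315 mg at t=12 h): 315·exp(−0.03151·22) = 157.500 mg/L
Dose 4 (225 mg at t=18 h): 225·exp(−0.03151·16) = 135.910 mg/L
Dose 5 (465 mg at t=24 h): 465·exp(−0.03151·10) = 339.329 mg/L
Dose 6 (205 mg at t=30 h): 205·exp(−0.03151·4) = 180.726 mg/L
C(34) = 101.063 + 202.800 + 157.500 + 135.910 + 339.329 + 180.726 = 1117.328 mg/L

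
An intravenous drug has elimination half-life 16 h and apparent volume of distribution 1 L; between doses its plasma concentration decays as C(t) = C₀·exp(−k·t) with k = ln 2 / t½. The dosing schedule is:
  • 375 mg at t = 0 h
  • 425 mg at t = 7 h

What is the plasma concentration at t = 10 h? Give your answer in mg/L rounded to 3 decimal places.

k = ln 2 / 16 = 0.04332 per h
Dose 1 (375 mg at t=0 h): 375·exp(−0.04332·10) = 243.157 mg/L
Dose 2 (425 mg at t=7 h): 425·exp(−0.04332·3) = 373.204 mg/L
C(10) = 243.157 + 373.204 = 616.361 mg/L

616.361 mg/L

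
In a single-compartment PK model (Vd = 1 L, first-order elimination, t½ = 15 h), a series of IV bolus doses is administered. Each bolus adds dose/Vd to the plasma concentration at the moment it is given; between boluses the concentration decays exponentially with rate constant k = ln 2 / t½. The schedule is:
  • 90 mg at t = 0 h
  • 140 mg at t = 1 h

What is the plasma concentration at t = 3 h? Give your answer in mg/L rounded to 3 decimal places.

k = ln 2 / 15 = 0.04621 per h
Dose 1 (90 mg at t=0 h): 90·exp(−0.04621·3) = 78.350 mg/L
Dose 2 (140 mg at t=1 h): 140·exp(−0.04621·2) = 127.641 mg/L
C(3) = 78.350 + 127.641 = 205.991 mg/L

205.991 mg/L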